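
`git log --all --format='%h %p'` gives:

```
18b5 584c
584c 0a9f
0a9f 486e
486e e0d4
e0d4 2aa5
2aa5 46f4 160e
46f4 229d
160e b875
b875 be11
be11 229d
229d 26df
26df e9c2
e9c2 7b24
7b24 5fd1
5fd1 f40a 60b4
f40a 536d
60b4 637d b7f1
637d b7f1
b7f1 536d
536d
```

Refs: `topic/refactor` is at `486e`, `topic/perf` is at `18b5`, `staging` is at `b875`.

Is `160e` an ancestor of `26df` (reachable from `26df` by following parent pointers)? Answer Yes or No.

Ancestors of 26df: {26df, 536d, 5fd1, 60b4, 637d, 7b24, b7f1, e9c2, f40a}.
160e is not in that set, so it is not an ancestor of 26df.

No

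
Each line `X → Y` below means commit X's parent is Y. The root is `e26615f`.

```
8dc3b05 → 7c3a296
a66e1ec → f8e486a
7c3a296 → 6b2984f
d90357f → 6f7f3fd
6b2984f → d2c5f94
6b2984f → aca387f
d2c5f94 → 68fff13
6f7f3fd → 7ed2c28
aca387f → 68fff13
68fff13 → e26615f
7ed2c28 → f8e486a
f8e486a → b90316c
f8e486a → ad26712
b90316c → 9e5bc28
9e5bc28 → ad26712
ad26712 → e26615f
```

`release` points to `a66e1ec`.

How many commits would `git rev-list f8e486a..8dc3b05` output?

6

Reachable from 8dc3b05: {68fff13, 6b2984f, 7c3a296, 8dc3b05, aca387f, d2c5f94, e26615f}.
Reachable from f8e486a: {9e5bc28, ad26712, b90316c, e26615f, f8e486a}.
In 8dc3b05's history but not f8e486a's: {68fff13, 6b2984f, 7c3a296, 8dc3b05, aca387f, d2c5f94} — 6 commits.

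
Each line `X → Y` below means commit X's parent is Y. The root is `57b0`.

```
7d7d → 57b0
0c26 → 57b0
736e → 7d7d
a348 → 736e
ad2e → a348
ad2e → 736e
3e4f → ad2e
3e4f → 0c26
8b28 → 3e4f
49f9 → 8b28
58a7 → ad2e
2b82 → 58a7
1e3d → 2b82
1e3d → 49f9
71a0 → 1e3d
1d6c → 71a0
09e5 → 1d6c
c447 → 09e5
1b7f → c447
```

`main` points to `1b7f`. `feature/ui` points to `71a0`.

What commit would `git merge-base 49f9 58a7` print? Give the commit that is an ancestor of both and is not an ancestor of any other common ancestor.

Ancestors of 49f9: {0c26, 3e4f, 49f9, 57b0, 736e, 7d7d, 8b28, a348, ad2e}.
Ancestors of 58a7: {57b0, 58a7, 736e, 7d7d, a348, ad2e}.
Common ancestors: {57b0, 736e, 7d7d, a348, ad2e}.
Among these, ad2e is not an ancestor of any other common ancestor — it is the merge base.

ad2e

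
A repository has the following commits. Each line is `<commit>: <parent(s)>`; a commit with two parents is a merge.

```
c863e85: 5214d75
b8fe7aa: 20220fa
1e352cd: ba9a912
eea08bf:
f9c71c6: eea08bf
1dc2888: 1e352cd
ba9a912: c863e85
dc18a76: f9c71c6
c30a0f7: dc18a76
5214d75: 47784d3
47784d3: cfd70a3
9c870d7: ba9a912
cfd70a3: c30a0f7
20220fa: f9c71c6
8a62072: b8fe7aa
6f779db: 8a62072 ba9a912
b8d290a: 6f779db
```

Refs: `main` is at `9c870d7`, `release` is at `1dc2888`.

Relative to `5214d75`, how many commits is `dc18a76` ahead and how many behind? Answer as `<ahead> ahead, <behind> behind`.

0 ahead, 4 behind

Reachable from dc18a76: {dc18a76, eea08bf, f9c71c6}.
Reachable from 5214d75: {47784d3, 5214d75, c30a0f7, cfd70a3, dc18a76, eea08bf, f9c71c6}.
Only in dc18a76's history (ahead): {} — 0.
Only in 5214d75's history (behind): {47784d3, 5214d75, c30a0f7, cfd70a3} — 4.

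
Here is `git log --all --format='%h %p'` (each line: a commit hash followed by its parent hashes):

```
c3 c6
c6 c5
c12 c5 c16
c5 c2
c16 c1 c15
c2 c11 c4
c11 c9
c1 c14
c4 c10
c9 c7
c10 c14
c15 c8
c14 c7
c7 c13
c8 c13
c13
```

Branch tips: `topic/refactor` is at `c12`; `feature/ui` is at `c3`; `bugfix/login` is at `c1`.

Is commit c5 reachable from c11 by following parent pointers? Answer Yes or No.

No

Ancestors of c11: {c11, c13, c7, c9}.
c5 is not in that set, so it is not an ancestor of c11.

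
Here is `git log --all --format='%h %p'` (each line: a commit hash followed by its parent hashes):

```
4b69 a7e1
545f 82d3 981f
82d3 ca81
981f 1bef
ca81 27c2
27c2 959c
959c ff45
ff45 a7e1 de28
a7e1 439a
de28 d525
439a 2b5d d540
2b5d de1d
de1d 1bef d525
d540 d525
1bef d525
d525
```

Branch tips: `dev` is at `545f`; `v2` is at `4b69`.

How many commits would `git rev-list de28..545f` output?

Reachable from 545f: {1bef, 27c2, 2b5d, 439a, 545f, 82d3, 959c, 981f, a7e1, ca81, d525, d540, de1d, de28, ff45}.
Reachable from de28: {d525, de28}.
In 545f's history but not de28's: {1bef, 27c2, 2b5d, 439a, 545f, 82d3, 959c, 981f, a7e1, ca81, d540, de1d, ff45} — 13 commits.

13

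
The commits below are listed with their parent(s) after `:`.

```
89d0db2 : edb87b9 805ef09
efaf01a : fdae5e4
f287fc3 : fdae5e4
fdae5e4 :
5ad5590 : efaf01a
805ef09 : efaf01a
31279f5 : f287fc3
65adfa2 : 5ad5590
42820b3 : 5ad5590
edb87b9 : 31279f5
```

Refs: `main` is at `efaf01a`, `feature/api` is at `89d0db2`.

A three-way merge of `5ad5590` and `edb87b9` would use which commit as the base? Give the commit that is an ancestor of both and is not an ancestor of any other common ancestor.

Ancestors of 5ad5590: {5ad5590, efaf01a, fdae5e4}.
Ancestors of edb87b9: {31279f5, edb87b9, f287fc3, fdae5e4}.
Common ancestors: {fdae5e4}.
The only common ancestor is fdae5e4, so it is the merge base.

fdae5e4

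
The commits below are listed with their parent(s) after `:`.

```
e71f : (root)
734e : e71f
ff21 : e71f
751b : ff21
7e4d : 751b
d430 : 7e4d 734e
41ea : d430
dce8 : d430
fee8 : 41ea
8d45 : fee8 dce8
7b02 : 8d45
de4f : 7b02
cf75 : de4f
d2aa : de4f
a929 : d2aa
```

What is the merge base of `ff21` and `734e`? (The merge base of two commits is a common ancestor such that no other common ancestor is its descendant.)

Ancestors of ff21: {e71f, ff21}.
Ancestors of 734e: {734e, e71f}.
Common ancestors: {e71f}.
The only common ancestor is e71f, so it is the merge base.

e71f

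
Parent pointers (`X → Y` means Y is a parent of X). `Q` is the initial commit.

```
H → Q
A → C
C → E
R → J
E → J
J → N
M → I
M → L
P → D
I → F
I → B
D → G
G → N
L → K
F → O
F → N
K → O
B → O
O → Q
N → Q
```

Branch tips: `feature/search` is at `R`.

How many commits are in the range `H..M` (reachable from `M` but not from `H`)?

8

Reachable from M: {B, F, I, K, L, M, N, O, Q}.
Reachable from H: {H, Q}.
In M's history but not H's: {B, F, I, K, L, M, N, O} — 8 commits.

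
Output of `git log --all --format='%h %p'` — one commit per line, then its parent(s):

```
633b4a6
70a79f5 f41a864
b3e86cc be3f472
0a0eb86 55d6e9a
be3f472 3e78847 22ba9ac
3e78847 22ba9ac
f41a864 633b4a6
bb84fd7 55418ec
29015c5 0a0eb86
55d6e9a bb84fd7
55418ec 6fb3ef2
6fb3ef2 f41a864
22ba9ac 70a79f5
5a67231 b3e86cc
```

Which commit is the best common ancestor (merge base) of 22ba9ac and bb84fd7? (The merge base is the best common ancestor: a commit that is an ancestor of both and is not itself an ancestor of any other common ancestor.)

f41a864

Ancestors of 22ba9ac: {22ba9ac, 633b4a6, 70a79f5, f41a864}.
Ancestors of bb84fd7: {55418ec, 633b4a6, 6fb3ef2, bb84fd7, f41a864}.
Common ancestors: {633b4a6, f41a864}.
Among these, f41a864 is not an ancestor of any other common ancestor — it is the merge base.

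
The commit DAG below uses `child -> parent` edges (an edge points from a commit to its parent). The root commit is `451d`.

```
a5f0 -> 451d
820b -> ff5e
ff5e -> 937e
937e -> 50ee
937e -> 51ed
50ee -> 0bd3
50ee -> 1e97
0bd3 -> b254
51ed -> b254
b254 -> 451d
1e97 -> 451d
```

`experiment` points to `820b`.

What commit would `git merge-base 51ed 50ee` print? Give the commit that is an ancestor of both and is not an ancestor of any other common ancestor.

Ancestors of 51ed: {451d, 51ed, b254}.
Ancestors of 50ee: {0bd3, 1e97, 451d, 50ee, b254}.
Common ancestors: {451d, b254}.
Among these, b254 is not an ancestor of any other common ancestor — it is the merge base.

b254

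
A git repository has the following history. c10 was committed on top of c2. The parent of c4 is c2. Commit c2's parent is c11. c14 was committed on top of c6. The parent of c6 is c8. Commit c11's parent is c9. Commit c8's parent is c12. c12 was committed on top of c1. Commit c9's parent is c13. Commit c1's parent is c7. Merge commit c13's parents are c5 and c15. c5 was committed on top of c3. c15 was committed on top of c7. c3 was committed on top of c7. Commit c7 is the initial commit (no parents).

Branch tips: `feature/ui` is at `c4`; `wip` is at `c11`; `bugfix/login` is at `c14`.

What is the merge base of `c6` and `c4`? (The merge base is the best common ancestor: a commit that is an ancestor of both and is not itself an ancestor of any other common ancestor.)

c7

Ancestors of c6: {c1, c12, c6, c7, c8}.
Ancestors of c4: {c11, c13, c15, c2, c3, c4, c5, c7, c9}.
Common ancestors: {c7}.
The only common ancestor is c7, so it is the merge base.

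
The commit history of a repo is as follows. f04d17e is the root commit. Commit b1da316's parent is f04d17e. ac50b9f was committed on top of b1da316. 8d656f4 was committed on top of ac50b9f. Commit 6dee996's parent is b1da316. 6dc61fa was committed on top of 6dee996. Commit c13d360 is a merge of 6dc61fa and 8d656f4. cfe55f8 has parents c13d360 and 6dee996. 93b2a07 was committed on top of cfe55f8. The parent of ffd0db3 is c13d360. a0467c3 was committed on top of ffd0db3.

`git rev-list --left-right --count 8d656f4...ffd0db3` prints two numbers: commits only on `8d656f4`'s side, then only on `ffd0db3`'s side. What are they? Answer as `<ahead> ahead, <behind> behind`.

Reachable from 8d656f4: {8d656f4, ac50b9f, b1da316, f04d17e}.
Reachable from ffd0db3: {6dc61fa, 6dee996, 8d656f4, ac50b9f, b1da316, c13d360, f04d17e, ffd0db3}.
Only in 8d656f4's history (ahead): {} — 0.
Only in ffd0db3's history (behind): {6dc61fa, 6dee996, c13d360, ffd0db3} — 4.

0 ahead, 4 behind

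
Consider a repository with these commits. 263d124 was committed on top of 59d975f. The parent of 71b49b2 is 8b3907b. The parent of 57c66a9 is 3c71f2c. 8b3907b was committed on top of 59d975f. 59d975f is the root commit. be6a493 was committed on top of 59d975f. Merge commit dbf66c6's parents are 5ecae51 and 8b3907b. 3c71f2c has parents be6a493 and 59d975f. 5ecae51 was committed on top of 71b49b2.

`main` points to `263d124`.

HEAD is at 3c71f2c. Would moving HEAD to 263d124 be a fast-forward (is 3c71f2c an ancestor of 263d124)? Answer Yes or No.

No

A fast-forward from 3c71f2c to 263d124 is possible iff 3c71f2c is an ancestor of 263d124.
Ancestors of 263d124: {263d124, 59d975f}.
3c71f2c is not among them, so fast-forward is not possible.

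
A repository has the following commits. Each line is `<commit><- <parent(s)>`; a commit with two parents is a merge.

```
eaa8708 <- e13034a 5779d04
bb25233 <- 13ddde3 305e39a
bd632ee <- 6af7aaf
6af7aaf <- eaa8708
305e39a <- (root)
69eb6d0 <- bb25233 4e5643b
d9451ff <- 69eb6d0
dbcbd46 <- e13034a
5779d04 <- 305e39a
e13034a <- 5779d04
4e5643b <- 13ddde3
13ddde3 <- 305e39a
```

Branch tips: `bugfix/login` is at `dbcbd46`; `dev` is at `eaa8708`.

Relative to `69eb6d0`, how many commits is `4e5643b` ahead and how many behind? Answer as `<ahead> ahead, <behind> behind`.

0 ahead, 2 behind

Reachable from 4e5643b: {13ddde3, 305e39a, 4e5643b}.
Reachable from 69eb6d0: {13ddde3, 305e39a, 4e5643b, 69eb6d0, bb25233}.
Only in 4e5643b's history (ahead): {} — 0.
Only in 69eb6d0's history (behind): {69eb6d0, bb25233} — 2.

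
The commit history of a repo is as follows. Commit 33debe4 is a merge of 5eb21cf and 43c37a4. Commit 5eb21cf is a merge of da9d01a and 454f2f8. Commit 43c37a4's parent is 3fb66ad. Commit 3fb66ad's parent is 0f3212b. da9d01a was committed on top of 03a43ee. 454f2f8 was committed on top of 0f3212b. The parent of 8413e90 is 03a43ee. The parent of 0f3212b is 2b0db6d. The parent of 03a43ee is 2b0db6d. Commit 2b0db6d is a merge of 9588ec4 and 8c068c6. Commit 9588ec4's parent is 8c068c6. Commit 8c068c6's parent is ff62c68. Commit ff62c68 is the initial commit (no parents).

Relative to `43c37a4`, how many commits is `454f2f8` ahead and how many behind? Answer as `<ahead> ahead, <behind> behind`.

Reachable from 454f2f8: {0f3212b, 2b0db6d, 454f2f8, 8c068c6, 9588ec4, ff62c68}.
Reachable from 43c37a4: {0f3212b, 2b0db6d, 3fb66ad, 43c37a4, 8c068c6, 9588ec4, ff62c68}.
Only in 454f2f8's history (ahead): {454f2f8} — 1.
Only in 43c37a4's history (behind): {3fb66ad, 43c37a4} — 2.

1 ahead, 2 behind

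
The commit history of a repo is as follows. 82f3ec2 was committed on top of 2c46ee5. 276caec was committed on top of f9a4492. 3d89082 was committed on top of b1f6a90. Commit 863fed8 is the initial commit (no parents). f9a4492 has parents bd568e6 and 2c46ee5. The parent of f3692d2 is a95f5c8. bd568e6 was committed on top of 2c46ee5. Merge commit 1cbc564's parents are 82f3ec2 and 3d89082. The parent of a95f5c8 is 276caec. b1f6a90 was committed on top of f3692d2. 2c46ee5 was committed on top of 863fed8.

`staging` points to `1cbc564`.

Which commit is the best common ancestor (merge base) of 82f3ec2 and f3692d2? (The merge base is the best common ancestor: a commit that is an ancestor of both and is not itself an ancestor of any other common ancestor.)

Ancestors of 82f3ec2: {2c46ee5, 82f3ec2, 863fed8}.
Ancestors of f3692d2: {276caec, 2c46ee5, 863fed8, a95f5c8, bd568e6, f3692d2, f9a4492}.
Common ancestors: {2c46ee5, 863fed8}.
Among these, 2c46ee5 is not an ancestor of any other common ancestor — it is the merge base.

2c46ee5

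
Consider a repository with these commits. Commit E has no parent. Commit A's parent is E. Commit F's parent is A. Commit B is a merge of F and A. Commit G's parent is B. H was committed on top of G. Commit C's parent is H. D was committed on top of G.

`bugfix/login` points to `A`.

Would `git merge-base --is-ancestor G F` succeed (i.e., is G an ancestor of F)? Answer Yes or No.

No

Ancestors of F: {A, E, F}.
G is not in that set, so it is not an ancestor of F.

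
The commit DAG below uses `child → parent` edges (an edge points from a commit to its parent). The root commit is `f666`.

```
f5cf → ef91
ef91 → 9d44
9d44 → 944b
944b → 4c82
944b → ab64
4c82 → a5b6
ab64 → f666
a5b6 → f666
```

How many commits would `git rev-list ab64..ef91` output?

5

Reachable from ef91: {4c82, 944b, 9d44, a5b6, ab64, ef91, f666}.
Reachable from ab64: {ab64, f666}.
In ef91's history but not ab64's: {4c82, 944b, 9d44, a5b6, ef91} — 5 commits.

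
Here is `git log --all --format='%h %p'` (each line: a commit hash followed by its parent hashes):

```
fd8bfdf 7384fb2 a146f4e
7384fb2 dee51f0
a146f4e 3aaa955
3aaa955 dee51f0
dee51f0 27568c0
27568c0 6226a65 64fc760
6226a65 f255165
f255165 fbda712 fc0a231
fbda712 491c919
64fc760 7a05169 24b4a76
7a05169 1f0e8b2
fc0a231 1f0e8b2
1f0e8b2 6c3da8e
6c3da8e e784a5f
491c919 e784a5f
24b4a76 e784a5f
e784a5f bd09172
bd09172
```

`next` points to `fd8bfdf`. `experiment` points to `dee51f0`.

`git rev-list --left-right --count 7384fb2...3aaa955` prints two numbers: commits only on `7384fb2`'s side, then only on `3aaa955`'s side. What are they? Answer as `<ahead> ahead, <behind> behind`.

1 ahead, 1 behind

Reachable from 7384fb2: {1f0e8b2, 24b4a76, 27568c0, 491c919, 6226a65, 64fc760, 6c3da8e, 7384fb2, 7a05169, bd09172, dee51f0, e784a5f, f255165, fbda712, fc0a231}.
Reachable from 3aaa955: {1f0e8b2, 24b4a76, 27568c0, 3aaa955, 491c919, 6226a65, 64fc760, 6c3da8e, 7a05169, bd09172, dee51f0, e784a5f, f255165, fbda712, fc0a231}.
Only in 7384fb2's history (ahead): {7384fb2} — 1.
Only in 3aaa955's history (behind): {3aaa955} — 1.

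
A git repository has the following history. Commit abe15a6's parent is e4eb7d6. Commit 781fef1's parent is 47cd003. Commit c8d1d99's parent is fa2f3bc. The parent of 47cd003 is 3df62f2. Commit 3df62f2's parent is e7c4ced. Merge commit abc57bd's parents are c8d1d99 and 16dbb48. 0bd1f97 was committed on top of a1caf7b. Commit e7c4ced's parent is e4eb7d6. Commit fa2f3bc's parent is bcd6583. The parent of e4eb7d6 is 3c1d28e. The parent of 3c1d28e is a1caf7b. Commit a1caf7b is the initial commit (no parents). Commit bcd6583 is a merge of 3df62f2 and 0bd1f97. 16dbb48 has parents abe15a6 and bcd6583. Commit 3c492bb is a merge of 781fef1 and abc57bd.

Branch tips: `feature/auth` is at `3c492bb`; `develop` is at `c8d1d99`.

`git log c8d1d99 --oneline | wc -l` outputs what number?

Walking parent pointers from c8d1d99: reachable set = {0bd1f97, 3c1d28e, 3df62f2, a1caf7b, bcd6583, c8d1d99, e4eb7d6, e7c4ced, fa2f3bc}.
That is 9 commits.

9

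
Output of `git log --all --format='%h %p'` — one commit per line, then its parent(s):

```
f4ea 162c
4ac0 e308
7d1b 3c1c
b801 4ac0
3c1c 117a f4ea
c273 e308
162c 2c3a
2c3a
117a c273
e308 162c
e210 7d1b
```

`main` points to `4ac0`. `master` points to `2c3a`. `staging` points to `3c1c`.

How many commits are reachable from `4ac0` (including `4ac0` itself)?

Walking parent pointers from 4ac0: reachable set = {162c, 2c3a, 4ac0, e308}.
That is 4 commits.

4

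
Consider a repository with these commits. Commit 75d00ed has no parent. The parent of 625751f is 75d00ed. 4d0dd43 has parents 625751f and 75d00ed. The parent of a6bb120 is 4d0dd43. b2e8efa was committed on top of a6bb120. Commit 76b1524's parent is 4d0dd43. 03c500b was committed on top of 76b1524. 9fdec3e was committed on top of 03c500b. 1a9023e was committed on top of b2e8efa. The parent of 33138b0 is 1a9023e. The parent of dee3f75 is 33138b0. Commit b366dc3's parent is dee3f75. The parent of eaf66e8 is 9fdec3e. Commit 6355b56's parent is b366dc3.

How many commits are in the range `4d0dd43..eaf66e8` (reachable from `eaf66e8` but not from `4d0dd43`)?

Reachable from eaf66e8: {03c500b, 4d0dd43, 625751f, 75d00ed, 76b1524, 9fdec3e, eaf66e8}.
Reachable from 4d0dd43: {4d0dd43, 625751f, 75d00ed}.
In eaf66e8's history but not 4d0dd43's: {03c500b, 76b1524, 9fdec3e, eaf66e8} — 4 commits.

4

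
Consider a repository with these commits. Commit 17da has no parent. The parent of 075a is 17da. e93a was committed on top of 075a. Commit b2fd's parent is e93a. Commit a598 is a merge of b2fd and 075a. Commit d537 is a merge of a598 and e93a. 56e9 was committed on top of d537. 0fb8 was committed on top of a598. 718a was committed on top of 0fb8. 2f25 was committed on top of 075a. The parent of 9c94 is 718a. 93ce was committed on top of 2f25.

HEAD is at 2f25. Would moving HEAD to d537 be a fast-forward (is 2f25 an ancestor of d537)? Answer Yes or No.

No

A fast-forward from 2f25 to d537 is possible iff 2f25 is an ancestor of d537.
Ancestors of d537: {075a, 17da, a598, b2fd, d537, e93a}.
2f25 is not among them, so fast-forward is not possible.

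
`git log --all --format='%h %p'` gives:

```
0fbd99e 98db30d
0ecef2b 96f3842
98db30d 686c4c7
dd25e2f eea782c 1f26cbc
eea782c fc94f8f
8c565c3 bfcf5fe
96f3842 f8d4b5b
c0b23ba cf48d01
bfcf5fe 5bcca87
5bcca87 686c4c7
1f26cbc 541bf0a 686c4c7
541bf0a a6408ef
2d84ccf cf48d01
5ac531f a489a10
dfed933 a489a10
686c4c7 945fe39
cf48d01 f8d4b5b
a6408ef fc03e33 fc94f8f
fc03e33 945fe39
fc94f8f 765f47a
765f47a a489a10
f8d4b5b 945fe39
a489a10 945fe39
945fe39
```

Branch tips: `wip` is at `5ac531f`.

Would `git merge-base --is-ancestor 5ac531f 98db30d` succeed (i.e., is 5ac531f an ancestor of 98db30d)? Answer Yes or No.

Ancestors of 98db30d: {686c4c7, 945fe39, 98db30d}.
5ac531f is not in that set, so it is not an ancestor of 98db30d.

No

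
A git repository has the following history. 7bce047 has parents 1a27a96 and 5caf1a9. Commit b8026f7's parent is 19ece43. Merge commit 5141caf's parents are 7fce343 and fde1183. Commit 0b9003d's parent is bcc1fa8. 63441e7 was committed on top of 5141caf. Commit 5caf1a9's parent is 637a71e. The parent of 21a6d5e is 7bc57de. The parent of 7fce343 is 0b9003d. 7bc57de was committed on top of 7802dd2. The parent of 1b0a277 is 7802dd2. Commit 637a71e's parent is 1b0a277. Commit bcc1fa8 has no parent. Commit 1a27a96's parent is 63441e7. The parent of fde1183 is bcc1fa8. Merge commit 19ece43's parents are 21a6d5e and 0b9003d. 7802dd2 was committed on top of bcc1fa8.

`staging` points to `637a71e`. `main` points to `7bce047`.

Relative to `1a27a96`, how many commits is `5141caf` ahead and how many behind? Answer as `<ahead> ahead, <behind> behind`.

0 ahead, 2 behind

Reachable from 5141caf: {0b9003d, 5141caf, 7fce343, bcc1fa8, fde1183}.
Reachable from 1a27a96: {0b9003d, 1a27a96, 5141caf, 63441e7, 7fce343, bcc1fa8, fde1183}.
Only in 5141caf's history (ahead): {} — 0.
Only in 1a27a96's history (behind): {1a27a96, 63441e7} — 2.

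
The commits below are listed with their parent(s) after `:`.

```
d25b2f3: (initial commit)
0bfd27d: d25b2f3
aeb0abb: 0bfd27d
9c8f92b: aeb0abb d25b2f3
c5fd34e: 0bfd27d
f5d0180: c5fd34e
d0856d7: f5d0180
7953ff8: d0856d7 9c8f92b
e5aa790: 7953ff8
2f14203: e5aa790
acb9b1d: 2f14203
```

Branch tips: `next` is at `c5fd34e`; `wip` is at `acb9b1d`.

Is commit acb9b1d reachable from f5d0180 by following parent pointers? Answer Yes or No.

No

Ancestors of f5d0180: {0bfd27d, c5fd34e, d25b2f3, f5d0180}.
acb9b1d is not in that set, so it is not an ancestor of f5d0180.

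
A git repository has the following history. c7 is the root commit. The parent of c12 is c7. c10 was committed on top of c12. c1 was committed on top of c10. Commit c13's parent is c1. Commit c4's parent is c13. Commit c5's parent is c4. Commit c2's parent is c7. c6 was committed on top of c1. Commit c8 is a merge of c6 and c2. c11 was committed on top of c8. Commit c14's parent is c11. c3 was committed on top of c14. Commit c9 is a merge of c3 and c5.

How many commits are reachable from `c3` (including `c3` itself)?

10

Walking parent pointers from c3: reachable set = {c1, c10, c11, c12, c14, c2, c3, c6, c7, c8}.
That is 10 commits.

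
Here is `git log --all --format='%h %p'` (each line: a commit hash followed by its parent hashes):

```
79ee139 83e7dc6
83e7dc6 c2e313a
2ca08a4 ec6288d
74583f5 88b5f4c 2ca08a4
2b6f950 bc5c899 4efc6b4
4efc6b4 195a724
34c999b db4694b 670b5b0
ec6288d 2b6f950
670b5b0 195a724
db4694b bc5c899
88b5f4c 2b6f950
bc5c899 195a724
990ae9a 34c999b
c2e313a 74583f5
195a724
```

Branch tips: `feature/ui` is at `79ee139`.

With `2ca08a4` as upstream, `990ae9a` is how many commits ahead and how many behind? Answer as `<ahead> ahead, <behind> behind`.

4 ahead, 4 behind

Reachable from 990ae9a: {195a724, 34c999b, 670b5b0, 990ae9a, bc5c899, db4694b}.
Reachable from 2ca08a4: {195a724, 2b6f950, 2ca08a4, 4efc6b4, bc5c899, ec6288d}.
Only in 990ae9a's history (ahead): {34c999b, 670b5b0, 990ae9a, db4694b} — 4.
Only in 2ca08a4's history (behind): {2b6f950, 2ca08a4, 4efc6b4, ec6288d} — 4.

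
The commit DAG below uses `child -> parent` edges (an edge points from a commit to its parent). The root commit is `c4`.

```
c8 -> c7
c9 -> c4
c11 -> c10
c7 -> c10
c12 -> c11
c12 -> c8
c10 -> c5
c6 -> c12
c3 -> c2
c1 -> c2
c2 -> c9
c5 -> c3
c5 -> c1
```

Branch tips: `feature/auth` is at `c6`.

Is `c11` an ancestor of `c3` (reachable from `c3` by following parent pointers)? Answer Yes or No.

Ancestors of c3: {c2, c3, c4, c9}.
c11 is not in that set, so it is not an ancestor of c3.

No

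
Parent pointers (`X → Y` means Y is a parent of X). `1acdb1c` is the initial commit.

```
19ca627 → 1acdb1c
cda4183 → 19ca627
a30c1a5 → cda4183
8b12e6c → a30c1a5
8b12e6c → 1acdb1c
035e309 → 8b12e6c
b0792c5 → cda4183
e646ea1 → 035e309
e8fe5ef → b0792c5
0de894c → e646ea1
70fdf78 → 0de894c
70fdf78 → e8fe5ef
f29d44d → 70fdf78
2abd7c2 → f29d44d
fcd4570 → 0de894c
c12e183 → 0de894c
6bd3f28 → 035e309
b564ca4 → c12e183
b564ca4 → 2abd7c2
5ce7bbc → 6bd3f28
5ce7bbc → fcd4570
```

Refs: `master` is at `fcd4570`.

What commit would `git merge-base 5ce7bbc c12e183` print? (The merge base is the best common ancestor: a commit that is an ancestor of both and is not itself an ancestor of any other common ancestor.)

Ancestors of 5ce7bbc: {035e309, 0de894c, 19ca627, 1acdb1c, 5ce7bbc, 6bd3f28, 8b12e6c, a30c1a5, cda4183, e646ea1, fcd4570}.
Ancestors of c12e183: {035e309, 0de894c, 19ca627, 1acdb1c, 8b12e6c, a30c1a5, c12e183, cda4183, e646ea1}.
Common ancestors: {035e309, 0de894c, 19ca627, 1acdb1c, 8b12e6c, a30c1a5, cda4183, e646ea1}.
Among these, 0de894c is not an ancestor of any other common ancestor — it is the merge base.

0de894c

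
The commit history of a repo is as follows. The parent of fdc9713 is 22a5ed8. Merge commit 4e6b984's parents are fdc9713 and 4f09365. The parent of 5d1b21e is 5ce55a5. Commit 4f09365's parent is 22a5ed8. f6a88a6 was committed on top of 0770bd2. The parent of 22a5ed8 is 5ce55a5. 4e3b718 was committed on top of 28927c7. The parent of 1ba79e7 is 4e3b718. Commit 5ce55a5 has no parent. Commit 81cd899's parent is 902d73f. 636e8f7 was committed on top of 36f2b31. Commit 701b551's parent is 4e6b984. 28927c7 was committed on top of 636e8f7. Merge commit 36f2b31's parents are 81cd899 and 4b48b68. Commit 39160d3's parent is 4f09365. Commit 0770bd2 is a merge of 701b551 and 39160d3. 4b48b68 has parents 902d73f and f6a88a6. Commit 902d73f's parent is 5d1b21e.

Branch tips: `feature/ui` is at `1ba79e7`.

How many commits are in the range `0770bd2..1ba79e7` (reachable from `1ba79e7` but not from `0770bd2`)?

10

Reachable from 1ba79e7: {0770bd2, 1ba79e7, 22a5ed8, 28927c7, 36f2b31, 39160d3, 4b48b68, 4e3b718, 4e6b984, 4f09365, 5ce55a5, 5d1b21e, 636e8f7, 701b551, 81cd899, 902d73f, f6a88a6, fdc9713}.
Reachable from 0770bd2: {0770bd2, 22a5ed8, 39160d3, 4e6b984, 4f09365, 5ce55a5, 701b551, fdc9713}.
In 1ba79e7's history but not 0770bd2's: {1ba79e7, 28927c7, 36f2b31, 4b48b68, 4e3b718, 5d1b21e, 636e8f7, 81cd899, 902d73f, f6a88a6} — 10 commits.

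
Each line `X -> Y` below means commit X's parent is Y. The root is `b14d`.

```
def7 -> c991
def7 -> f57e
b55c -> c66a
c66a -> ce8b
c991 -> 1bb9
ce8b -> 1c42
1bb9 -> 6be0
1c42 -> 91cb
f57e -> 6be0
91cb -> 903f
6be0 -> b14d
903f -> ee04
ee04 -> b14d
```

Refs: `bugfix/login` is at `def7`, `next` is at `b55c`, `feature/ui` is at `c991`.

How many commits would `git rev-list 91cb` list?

Walking parent pointers from 91cb: reachable set = {903f, 91cb, b14d, ee04}.
That is 4 commits.

4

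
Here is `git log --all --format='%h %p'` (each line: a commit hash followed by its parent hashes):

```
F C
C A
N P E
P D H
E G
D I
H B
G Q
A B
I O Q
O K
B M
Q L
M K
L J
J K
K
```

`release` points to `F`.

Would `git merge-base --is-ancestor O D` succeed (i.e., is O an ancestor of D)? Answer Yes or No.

Ancestors of D (commits reachable by following parents): {D, I, J, K, L, O, Q}.
O is in that set, so it is an ancestor of D.

Yes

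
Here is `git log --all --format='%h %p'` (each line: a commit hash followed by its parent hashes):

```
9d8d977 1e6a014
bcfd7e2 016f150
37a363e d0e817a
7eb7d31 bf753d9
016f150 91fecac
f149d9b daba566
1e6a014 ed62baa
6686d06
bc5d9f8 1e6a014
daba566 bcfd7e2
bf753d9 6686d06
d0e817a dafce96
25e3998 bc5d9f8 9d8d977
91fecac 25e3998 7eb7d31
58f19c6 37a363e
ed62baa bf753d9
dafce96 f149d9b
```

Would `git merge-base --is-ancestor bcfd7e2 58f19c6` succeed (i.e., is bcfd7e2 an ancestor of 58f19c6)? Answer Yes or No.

Ancestors of 58f19c6 (commits reachable by following parents): {016f150, 1e6a014, 25e3998, 37a363e, 58f19c6, 6686d06, 7eb7d31, 91fecac, 9d8d977, bc5d9f8, bcfd7e2, bf753d9, d0e817a, daba566, dafce96, ed62baa, f149d9b}.
bcfd7e2 is in that set, so it is an ancestor of 58f19c6.

Yes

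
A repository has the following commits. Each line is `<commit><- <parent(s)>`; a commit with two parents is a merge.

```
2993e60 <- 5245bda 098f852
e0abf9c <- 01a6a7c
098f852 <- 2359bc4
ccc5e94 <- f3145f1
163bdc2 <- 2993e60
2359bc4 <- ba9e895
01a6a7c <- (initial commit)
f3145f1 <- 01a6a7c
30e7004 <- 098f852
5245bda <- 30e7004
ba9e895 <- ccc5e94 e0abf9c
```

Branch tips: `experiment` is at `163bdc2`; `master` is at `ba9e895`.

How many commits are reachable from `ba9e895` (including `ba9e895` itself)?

5

Walking parent pointers from ba9e895: reachable set = {01a6a7c, ba9e895, ccc5e94, e0abf9c, f3145f1}.
That is 5 commits.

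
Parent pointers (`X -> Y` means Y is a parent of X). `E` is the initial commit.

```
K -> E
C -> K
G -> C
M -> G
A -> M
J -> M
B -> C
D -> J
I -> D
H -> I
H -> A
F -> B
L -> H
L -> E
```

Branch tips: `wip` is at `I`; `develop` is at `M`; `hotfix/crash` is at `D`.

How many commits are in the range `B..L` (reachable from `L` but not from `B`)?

Reachable from L: {A, C, D, E, G, H, I, J, K, L, M}.
Reachable from B: {B, C, E, K}.
In L's history but not B's: {A, D, G, H, I, J, L, M} — 8 commits.

8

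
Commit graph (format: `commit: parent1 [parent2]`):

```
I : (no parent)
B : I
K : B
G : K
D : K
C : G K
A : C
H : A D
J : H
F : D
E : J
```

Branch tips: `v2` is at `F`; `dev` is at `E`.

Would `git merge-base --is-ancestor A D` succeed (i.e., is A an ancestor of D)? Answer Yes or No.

No

Ancestors of D: {B, D, I, K}.
A is not in that set, so it is not an ancestor of D.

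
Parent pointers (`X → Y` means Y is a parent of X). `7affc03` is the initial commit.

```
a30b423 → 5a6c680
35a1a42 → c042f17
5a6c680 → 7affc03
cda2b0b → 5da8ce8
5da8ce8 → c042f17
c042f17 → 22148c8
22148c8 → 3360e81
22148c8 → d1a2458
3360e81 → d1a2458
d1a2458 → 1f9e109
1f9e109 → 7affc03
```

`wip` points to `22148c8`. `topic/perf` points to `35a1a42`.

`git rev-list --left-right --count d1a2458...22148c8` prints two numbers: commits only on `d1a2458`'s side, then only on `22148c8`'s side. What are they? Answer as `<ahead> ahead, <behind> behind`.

0 ahead, 2 behind

Reachable from d1a2458: {1f9e109, 7affc03, d1a2458}.
Reachable from 22148c8: {1f9e109, 22148c8, 3360e81, 7affc03, d1a2458}.
Only in d1a2458's history (ahead): {} — 0.
Only in 22148c8's history (behind): {22148c8, 3360e81} — 2.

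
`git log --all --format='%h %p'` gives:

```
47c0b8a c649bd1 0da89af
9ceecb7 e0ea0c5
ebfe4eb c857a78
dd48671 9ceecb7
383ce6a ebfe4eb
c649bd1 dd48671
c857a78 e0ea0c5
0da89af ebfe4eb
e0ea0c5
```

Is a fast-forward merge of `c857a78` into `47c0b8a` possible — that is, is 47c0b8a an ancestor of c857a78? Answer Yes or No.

A fast-forward from 47c0b8a to c857a78 is possible iff 47c0b8a is an ancestor of c857a78.
Ancestors of c857a78: {c857a78, e0ea0c5}.
47c0b8a is not among them, so fast-forward is not possible.

No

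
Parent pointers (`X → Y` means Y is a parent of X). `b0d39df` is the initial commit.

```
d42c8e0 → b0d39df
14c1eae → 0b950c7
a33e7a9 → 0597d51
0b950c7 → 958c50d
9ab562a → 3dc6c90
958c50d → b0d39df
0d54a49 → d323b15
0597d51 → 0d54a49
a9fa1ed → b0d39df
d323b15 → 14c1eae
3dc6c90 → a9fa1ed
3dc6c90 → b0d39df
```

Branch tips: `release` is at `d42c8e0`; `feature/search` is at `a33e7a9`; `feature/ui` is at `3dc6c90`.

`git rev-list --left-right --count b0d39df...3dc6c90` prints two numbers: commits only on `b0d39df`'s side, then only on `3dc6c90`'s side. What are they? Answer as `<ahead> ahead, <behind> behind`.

Reachable from b0d39df: {b0d39df}.
Reachable from 3dc6c90: {3dc6c90, a9fa1ed, b0d39df}.
Only in b0d39df's history (ahead): {} — 0.
Only in 3dc6c90's history (behind): {3dc6c90, a9fa1ed} — 2.

0 ahead, 2 behind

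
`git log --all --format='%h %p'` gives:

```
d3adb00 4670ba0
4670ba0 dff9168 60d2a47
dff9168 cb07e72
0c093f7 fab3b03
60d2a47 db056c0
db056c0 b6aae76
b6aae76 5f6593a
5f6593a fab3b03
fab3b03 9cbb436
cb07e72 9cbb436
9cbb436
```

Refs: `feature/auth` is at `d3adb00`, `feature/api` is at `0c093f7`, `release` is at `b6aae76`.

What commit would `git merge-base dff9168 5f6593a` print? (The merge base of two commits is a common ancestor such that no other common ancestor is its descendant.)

Ancestors of dff9168: {9cbb436, cb07e72, dff9168}.
Ancestors of 5f6593a: {5f6593a, 9cbb436, fab3b03}.
Common ancestors: {9cbb436}.
The only common ancestor is 9cbb436, so it is the merge base.

9cbb436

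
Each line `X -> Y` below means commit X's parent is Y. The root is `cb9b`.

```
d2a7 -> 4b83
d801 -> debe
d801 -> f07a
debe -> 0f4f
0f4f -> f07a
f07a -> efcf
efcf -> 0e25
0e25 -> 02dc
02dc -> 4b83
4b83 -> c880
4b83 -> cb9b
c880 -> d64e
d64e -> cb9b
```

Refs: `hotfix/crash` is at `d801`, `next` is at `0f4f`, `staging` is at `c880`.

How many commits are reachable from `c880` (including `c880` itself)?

Walking parent pointers from c880: reachable set = {c880, cb9b, d64e}.
That is 3 commits.

3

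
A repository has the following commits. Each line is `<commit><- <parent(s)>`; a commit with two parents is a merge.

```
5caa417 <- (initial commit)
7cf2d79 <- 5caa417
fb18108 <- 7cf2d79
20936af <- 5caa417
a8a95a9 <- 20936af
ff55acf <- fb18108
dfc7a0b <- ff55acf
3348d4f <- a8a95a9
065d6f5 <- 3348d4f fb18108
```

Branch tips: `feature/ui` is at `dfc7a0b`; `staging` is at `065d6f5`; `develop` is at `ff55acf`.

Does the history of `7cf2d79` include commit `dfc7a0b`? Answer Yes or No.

No

Ancestors of 7cf2d79: {5caa417, 7cf2d79}.
dfc7a0b is not in that set, so it is not an ancestor of 7cf2d79.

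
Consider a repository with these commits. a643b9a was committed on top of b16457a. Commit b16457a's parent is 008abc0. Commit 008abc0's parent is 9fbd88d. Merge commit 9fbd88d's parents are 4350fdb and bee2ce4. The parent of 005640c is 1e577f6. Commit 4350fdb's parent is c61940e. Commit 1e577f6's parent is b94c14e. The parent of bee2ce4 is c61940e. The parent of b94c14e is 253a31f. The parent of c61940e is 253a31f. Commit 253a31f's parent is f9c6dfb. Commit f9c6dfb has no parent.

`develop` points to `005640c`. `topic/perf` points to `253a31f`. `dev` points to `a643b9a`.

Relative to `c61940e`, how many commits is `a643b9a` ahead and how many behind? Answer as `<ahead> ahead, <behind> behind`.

Reachable from a643b9a: {008abc0, 253a31f, 4350fdb, 9fbd88d, a643b9a, b16457a, bee2ce4, c61940e, f9c6dfb}.
Reachable from c61940e: {253a31f, c61940e, f9c6dfb}.
Only in a643b9a's history (ahead): {008abc0, 4350fdb, 9fbd88d, a643b9a, b16457a, bee2ce4} — 6.
Only in c61940e's history (behind): {} — 0.

6 ahead, 0 behind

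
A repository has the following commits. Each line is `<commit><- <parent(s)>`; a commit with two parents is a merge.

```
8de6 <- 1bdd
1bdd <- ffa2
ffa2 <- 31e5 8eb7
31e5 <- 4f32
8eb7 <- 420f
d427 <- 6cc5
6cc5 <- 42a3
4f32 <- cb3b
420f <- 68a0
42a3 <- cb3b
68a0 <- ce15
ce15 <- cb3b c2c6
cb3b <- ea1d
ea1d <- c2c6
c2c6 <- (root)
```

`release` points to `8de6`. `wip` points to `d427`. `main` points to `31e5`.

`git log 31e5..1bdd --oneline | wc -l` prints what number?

Reachable from 1bdd: {1bdd, 31e5, 420f, 4f32, 68a0, 8eb7, c2c6, cb3b, ce15, ea1d, ffa2}.
Reachable from 31e5: {31e5, 4f32, c2c6, cb3b, ea1d}.
In 1bdd's history but not 31e5's: {1bdd, 420f, 68a0, 8eb7, ce15, ffa2} — 6 commits.

6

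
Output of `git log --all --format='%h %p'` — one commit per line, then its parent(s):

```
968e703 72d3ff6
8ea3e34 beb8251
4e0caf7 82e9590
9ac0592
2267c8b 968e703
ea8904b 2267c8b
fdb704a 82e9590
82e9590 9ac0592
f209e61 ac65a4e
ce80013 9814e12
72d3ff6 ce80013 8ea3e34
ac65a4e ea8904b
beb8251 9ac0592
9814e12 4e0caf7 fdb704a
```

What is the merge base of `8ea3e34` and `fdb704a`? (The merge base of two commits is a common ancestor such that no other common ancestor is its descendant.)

9ac0592

Ancestors of 8ea3e34: {8ea3e34, 9ac0592, beb8251}.
Ancestors of fdb704a: {82e9590, 9ac0592, fdb704a}.
Common ancestors: {9ac0592}.
The only common ancestor is 9ac0592, so it is the merge base.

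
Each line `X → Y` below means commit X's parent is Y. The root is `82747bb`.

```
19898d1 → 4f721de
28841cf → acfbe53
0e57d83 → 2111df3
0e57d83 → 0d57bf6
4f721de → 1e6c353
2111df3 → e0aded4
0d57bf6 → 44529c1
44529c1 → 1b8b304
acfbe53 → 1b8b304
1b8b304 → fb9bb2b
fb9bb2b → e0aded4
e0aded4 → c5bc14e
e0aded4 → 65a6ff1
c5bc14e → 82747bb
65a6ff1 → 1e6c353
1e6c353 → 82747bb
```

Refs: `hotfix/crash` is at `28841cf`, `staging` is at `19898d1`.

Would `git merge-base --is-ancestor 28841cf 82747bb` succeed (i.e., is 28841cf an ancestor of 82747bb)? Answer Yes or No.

Ancestors of 82747bb: {82747bb}.
28841cf is not in that set, so it is not an ancestor of 82747bb.

No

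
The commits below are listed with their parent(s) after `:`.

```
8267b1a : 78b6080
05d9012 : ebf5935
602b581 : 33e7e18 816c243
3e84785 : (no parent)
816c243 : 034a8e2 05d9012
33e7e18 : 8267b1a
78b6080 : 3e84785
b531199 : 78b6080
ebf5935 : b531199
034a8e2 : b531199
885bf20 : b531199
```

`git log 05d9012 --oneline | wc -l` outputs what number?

5

Walking parent pointers from 05d9012: reachable set = {05d9012, 3e84785, 78b6080, b531199, ebf5935}.
That is 5 commits.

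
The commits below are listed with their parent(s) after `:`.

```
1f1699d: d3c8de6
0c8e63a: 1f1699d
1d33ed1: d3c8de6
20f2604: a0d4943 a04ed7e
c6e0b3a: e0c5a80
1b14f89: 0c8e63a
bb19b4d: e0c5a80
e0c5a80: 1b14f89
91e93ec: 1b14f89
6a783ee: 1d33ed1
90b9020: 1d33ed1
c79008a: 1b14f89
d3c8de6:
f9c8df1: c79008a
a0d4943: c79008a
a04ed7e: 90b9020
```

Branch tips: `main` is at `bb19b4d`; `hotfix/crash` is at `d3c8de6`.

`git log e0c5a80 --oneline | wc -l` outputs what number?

Walking parent pointers from e0c5a80: reachable set = {0c8e63a, 1b14f89, 1f1699d, d3c8de6, e0c5a80}.
That is 5 commits.

5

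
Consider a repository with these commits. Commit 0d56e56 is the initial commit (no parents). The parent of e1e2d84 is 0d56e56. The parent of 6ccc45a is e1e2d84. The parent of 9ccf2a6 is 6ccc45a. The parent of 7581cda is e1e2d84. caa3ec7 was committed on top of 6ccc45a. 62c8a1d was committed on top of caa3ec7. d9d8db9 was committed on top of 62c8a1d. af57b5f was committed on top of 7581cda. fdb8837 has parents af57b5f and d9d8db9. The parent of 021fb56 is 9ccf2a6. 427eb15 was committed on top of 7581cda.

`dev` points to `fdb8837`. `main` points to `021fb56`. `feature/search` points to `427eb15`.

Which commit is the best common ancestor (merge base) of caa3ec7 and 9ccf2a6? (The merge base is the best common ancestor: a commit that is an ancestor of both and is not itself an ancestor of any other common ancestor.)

Ancestors of caa3ec7: {0d56e56, 6ccc45a, caa3ec7, e1e2d84}.
Ancestors of 9ccf2a6: {0d56e56, 6ccc45a, 9ccf2a6, e1e2d84}.
Common ancestors: {0d56e56, 6ccc45a, e1e2d84}.
Among these, 6ccc45a is not an ancestor of any other common ancestor — it is the merge base.

6ccc45a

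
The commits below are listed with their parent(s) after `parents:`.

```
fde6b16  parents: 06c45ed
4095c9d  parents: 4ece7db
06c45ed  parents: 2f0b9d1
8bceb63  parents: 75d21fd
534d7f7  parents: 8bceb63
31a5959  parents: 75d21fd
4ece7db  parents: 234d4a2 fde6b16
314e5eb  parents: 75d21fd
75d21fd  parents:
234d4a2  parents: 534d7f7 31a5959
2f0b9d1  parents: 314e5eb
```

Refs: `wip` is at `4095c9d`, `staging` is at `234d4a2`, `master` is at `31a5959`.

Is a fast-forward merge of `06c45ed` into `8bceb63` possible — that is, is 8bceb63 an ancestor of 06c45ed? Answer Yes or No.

No

A fast-forward from 8bceb63 to 06c45ed is possible iff 8bceb63 is an ancestor of 06c45ed.
Ancestors of 06c45ed: {06c45ed, 2f0b9d1, 314e5eb, 75d21fd}.
8bceb63 is not among them, so fast-forward is not possible.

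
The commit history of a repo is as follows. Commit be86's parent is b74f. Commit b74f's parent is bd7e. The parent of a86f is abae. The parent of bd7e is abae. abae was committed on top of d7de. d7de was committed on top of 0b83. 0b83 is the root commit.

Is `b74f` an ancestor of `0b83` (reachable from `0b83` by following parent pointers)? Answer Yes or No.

Ancestors of 0b83: {0b83}.
b74f is not in that set, so it is not an ancestor of 0b83.

No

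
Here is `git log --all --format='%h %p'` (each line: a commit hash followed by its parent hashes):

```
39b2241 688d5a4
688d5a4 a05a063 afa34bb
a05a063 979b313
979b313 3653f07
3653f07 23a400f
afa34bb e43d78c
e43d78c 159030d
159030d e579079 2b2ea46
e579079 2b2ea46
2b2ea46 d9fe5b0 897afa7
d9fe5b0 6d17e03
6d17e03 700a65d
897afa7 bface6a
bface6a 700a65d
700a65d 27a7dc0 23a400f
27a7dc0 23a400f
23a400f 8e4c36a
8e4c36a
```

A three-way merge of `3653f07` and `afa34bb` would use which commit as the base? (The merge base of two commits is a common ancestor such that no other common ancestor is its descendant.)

23a400f

Ancestors of 3653f07: {23a400f, 3653f07, 8e4c36a}.
Ancestors of afa34bb: {159030d, 23a400f, 27a7dc0, 2b2ea46, 6d17e03, 700a65d, 897afa7, 8e4c36a, afa34bb, bface6a, d9fe5b0, e43d78c, e579079}.
Common ancestors: {23a400f, 8e4c36a}.
Among these, 23a400f is not an ancestor of any other common ancestor — it is the merge base.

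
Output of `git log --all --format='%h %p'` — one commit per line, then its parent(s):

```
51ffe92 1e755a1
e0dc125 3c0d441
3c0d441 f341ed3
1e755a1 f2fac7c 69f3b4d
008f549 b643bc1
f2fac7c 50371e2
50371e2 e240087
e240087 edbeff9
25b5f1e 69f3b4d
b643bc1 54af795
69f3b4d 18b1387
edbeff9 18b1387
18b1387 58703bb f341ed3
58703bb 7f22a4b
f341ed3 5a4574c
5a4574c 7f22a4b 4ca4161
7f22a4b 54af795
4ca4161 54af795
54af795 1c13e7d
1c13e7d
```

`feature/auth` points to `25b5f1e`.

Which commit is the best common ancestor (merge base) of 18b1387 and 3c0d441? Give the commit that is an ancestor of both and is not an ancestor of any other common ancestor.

Ancestors of 18b1387: {18b1387, 1c13e7d, 4ca4161, 54af795, 58703bb, 5a4574c, 7f22a4b, f341ed3}.
Ancestors of 3c0d441: {1c13e7d, 3c0d441, 4ca4161, 54af795, 5a4574c, 7f22a4b, f341ed3}.
Common ancestors: {1c13e7d, 4ca4161, 54af795, 5a4574c, 7f22a4b, f341ed3}.
Among these, f341ed3 is not an ancestor of any other common ancestor — it is the merge base.

f341ed3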